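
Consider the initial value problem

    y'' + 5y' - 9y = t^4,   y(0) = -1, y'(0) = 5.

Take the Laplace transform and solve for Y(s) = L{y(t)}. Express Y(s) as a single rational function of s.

Y(s) = (-s^6 + 24)/(s^7 + 5*s^6 - 9*s^5)

Transform both sides with L{·}.
With L{y''} = s^2 Y - s·y(0) - y'(0) and L{y'} = sY - y(0), with y(0) = -1, y'(0) = 5: the LHS transforms to (s^2 + 5*s - 9)Y - (-s).
The right side is L{t^4} = 24/s^5.
So (s^2 + 5*s - 9)Y = 24/s^5 + (-s).
Divide through and combine into a single rational function.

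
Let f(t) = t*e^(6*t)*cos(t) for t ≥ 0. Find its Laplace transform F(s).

L{cos(t)} = s/(s^2 + 1).
Multiplying by e^(6t) shifts s → s - 6, so L{e^(6*t)*cos(t)} = (s - 6)/((s - 6)^2 + 1).
Then apply L{t·g(t)} = -d/ds[G(s)] with G(s) = (s - 6)/((s - 6)^2 + 1):
differentiating 1 time and applying the sign gives (s - 7)*(s - 5)/(s^2 - 12*s + 37)^2.

F(s) = (s - 7)*(s - 5)/(s^2 - 12*s + 37)^2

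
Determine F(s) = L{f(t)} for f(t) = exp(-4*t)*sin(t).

L{sin(t)} = 1/(s^2 + 1).
By the first shifting theorem, multiplying by e^(-4t) replaces s with s + 4.

F(s) = 1/((s + 4)^2 + 1)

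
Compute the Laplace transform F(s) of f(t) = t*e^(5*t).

L{e^(5t)} = 1/(s - 5).
Then apply L{t·g(t)} = -d/ds[G(s)] with G(s) = 1/(s - 5):
differentiating 1 time and applying the sign gives (s - 5)^(-2).

F(s) = (s - 5)^(-2)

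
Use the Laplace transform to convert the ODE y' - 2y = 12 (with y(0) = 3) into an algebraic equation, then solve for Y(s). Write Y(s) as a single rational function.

Transform both sides with L{·}.
With L{y'} = sY - y(0) = sY - 3: the LHS transforms to (s - 2)Y - (3).
The right side is L{12} = 12/s.
So (s - 2)Y = 12/s + (3).
Divide through and combine into a single rational function.

Y(s) = (3*s + 12)/(s^2 - 2*s)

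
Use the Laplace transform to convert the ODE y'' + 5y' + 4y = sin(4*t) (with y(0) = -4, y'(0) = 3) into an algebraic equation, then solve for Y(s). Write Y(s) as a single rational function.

Laplace-transform each side.
Using L{y''} = s^2 Y - s·y(0) - y'(0) and L{y'} = sY - y(0), with y(0) = -4, y'(0) = 3, the left side becomes (s^2 + 5*s + 4)Y - (-4*s - 17).
The right side is L{sin(4*t)} = 4/(s^2 + 16).
So (s^2 + 5*s + 4)Y = 4/(s^2 + 16) + (-4*s - 17).
Divide through and combine into a single rational function.

Y(s) = (-4*s^3 - 17*s^2 - 64*s - 268)/(s^4 + 5*s^3 + 20*s^2 + 80*s + 64)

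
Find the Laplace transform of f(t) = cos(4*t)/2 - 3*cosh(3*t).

By linearity of the Laplace transform, transform each term separately.
(-3)·[L{cosh(3t)} = s/(s^2 - 9)]; (1/2)·[L{cos(4t)} = s/(s^2 + 16)].

s/(2*(s^2 + 16)) - 3*s/(s^2 - 9)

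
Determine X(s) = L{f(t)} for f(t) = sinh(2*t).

L{sinh(2t)} = 2/(s^2 - 4).

X(s) = 2/(s^2 - 4)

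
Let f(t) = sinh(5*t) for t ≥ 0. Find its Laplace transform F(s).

F(s) = 5/(s^2 - 25)

L{sinh(5t)} = 5/(s^2 - 25).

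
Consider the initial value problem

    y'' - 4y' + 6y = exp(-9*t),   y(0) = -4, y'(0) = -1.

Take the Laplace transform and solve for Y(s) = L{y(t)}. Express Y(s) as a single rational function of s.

Y(s) = (-4*s^2 - 21*s + 136)/(s^3 + 5*s^2 - 30*s + 54)

Apply the Laplace transform to the equation.
Using L{y''} = s^2 Y - s·y(0) - y'(0) and L{y'} = sY - y(0), with y(0) = -4, y'(0) = -1, the left side becomes (s^2 - 4*s + 6)Y - (-4*s + 15).
The right side is L{exp(-9*t)} = 1/(s + 9).
So (s^2 - 4*s + 6)Y = 1/(s + 9) + (-4*s + 15).
Solve for Y(s) and write it as one ratio of polynomials.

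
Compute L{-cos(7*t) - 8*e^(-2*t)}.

-s/(s^2 + 49) - 8/(s + 2)

By linearity of the Laplace transform, transform each term separately.
(-1)·[L{cos(7t)} = s/(s^2 + 49)]; (-8)·[L{e^(-2t)} = 1/(s + 2)].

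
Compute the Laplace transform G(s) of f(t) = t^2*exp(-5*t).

G(s) = 2/(s + 5)^3

L{t^2} = 2!/s^3 = 2/s^3.
By the first shifting theorem, multiplying by e^(-5t) replaces s with s + 5.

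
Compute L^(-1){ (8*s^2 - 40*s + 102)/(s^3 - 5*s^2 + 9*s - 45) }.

Factor the denominator: s^3 - 5*s^2 + 9*s - 45 = (s - 5)*(s^2 + 9).
Partial fraction decomposition gives [3/(s - 5)] + [5*s/(s^2 + 9)] + [-15/(s^2 + 9)].
Invert each term: 3/(s - 5) ↔ 3e^(5t); 5·s/(s^2 + 9) ↔ 5cos(3t); -5·3/(s^2 + 9) ↔ -5sin(3t).

3*exp(5*t) - 5*sin(3*t) + 5*cos(3*t)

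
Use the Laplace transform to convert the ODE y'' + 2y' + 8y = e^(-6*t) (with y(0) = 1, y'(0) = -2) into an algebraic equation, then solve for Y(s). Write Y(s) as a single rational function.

Transform both sides with L{·}.
With L{y''} = s^2 Y - s·y(0) - y'(0) and L{y'} = sY - y(0), with y(0) = 1, y'(0) = -2: the LHS transforms to (s^2 + 2*s + 8)Y - (s).
The right side is L{e^(-6*t)} = 1/(s + 6).
So (s^2 + 2*s + 8)Y = 1/(s + 6) + (s).
Isolate Y and clear denominators.

Y(s) = (s^2 + 6*s + 1)/(s^3 + 8*s^2 + 20*s + 48)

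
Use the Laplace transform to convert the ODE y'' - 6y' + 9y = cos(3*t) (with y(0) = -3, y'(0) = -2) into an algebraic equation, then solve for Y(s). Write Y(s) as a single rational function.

Apply the Laplace transform to the equation.
Using L{y''} = s^2 Y - s·y(0) - y'(0) and L{y'} = sY - y(0), with y(0) = -3, y'(0) = -2, the left side becomes (s^2 - 6*s + 9)Y - (-3*s + 16).
The right side is L{cos(3*t)} = s/(s^2 + 9).
So (s^2 - 6*s + 9)Y = s/(s^2 + 9) + (-3*s + 16).
Isolate Y and clear denominators.

Y(s) = (-3*s^3 + 16*s^2 - 26*s + 144)/(s^4 - 6*s^3 + 18*s^2 - 54*s + 81)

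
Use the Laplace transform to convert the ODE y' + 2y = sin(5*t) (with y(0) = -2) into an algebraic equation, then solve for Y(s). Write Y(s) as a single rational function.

Y(s) = (-2*s^2 - 45)/(s^3 + 2*s^2 + 25*s + 50)

Apply the Laplace transform to the equation.
The derivative rules (L{y'} = sY - y(0) = sY - (-2)) turn the left side into (s + 2)Y - (-2).
The right side is L{sin(5*t)} = 5/(s^2 + 25).
So (s + 2)Y = 5/(s^2 + 25) + (-2).
Solve for Y(s) and write it as one ratio of polynomials.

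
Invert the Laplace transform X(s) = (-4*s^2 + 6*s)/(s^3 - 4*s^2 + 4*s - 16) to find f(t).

f(t) = -2*exp(4*t) - sin(2*t) - 2*cos(2*t)

Factor the denominator: s^3 - 4*s^2 + 4*s - 16 = (s - 4)*(s^2 + 4).
Partial fraction decomposition gives [-2/(s - 4)] + [-2*s/(s^2 + 4)] + [-2/(s^2 + 4)].
Invert each term: -2/(s - 4) ↔ -2e^(4t); -2·s/(s^2 + 4) ↔ -2cos(2t); -1·2/(s^2 + 4) ↔ -sin(2t).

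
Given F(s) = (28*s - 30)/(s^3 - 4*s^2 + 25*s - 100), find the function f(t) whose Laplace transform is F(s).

Factor the denominator: s^3 - 4*s^2 + 25*s - 100 = (s - 4)*(s^2 + 25).
Partial fraction decomposition gives [2/(s - 4)] + [-2*s/(s^2 + 25)] + [20/(s^2 + 25)].
Invert each term: 2/(s - 4) ↔ 2e^(4t); -2·s/(s^2 + 25) ↔ -2cos(5t); 4·5/(s^2 + 25) ↔ 4sin(5t).

f(t) = 2*exp(4*t) + 4*sin(5*t) - 2*cos(5*t)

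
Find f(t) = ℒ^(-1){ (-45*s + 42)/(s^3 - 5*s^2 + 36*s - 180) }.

f(t) = -3*exp(5*t) - 5*sin(6*t) + 3*cos(6*t)

Factor the denominator: s^3 - 5*s^2 + 36*s - 180 = (s - 5)*(s^2 + 36).
Partial fraction decomposition gives [-3/(s - 5)] + [3*s/(s^2 + 36)] + [-30/(s^2 + 36)].
Invert each term: -3/(s - 5) ↔ -3e^(5t); 3·s/(s^2 + 36) ↔ 3cos(6t); -5·6/(s^2 + 36) ↔ -5sin(6t).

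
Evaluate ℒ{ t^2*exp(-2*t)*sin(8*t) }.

L{sin(8t)} = 8/(s^2 + 64).
Multiplying by e^(-2t) shifts s → s + 2, so L{exp(-2*t)*sin(8*t)} = 8/((s + 2)^2 + 64).
Then apply L{t^2·g(t)} = (-1)^2 d^2/ds^2[G(s)] with G(s) = 8/((s + 2)^2 + 64):
differentiating 2 times and applying the sign gives 16*(3*s^2 + 12*s - 52)/(s^2 + 4*s + 68)^3.

16*(3*s^2 + 12*s - 52)/(s^2 + 4*s + 68)^3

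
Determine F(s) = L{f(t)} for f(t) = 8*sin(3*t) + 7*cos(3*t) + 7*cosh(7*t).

The transform is linear, so treat each term independently.
(8)·[L{sin(3t)} = 3/(s^2 + 9)]; (7)·[L{cosh(7t)} = s/(s^2 - 49)]; (7)·[L{cos(3t)} = s/(s^2 + 9)].

F(s) = 7*s/(s^2 + 9) + 7*s/(s^2 - 49) + 24/(s^2 + 9)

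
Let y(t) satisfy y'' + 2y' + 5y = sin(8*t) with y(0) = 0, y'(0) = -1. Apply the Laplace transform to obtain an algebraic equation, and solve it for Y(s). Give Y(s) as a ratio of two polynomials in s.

Y(s) = (-s^2 - 56)/(s^4 + 2*s^3 + 69*s^2 + 128*s + 320)

Apply the Laplace transform to the equation.
The derivative rules (L{y''} = s^2 Y - s·y(0) - y'(0) and L{y'} = sY - y(0), with y(0) = 0, y'(0) = -1) turn the left side into (s^2 + 2*s + 5)Y - (-1).
The right side is L{sin(8*t)} = 8/(s^2 + 64).
So (s^2 + 2*s + 5)Y = 8/(s^2 + 64) + (-1).
Solve for Y(s) and write it as one ratio of polynomials.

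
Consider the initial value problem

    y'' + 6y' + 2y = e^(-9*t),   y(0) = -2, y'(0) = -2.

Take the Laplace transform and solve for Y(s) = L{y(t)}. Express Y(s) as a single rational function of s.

Y(s) = (-2*s^2 - 32*s - 125)/(s^3 + 15*s^2 + 56*s + 18)

Laplace-transform each side.
Using L{y''} = s^2 Y - s·y(0) - y'(0) and L{y'} = sY - y(0), with y(0) = -2, y'(0) = -2, the left side becomes (s^2 + 6*s + 2)Y - (-2*s - 14).
The right side is L{e^(-9*t)} = 1/(s + 9).
So (s^2 + 6*s + 2)Y = 1/(s + 9) + (-2*s - 14).
Isolate Y and clear denominators.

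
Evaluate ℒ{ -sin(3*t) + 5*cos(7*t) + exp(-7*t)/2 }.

The transform is linear, so treat each term independently.
(5)·[L{cos(7t)} = s/(s^2 + 49)]; (1/2)·[L{e^(-7t)} = 1/(s + 7)]; (-1)·[L{sin(3t)} = 3/(s^2 + 9)].

5*s/(s^2 + 49) - 3/(s^2 + 9) + 1/(2*(s + 7))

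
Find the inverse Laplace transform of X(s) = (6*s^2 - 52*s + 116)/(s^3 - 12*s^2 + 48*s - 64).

2*t^2*exp(4*t) - 4*t*exp(4*t) + 6*exp(4*t)

Factor the denominator: s^3 - 12*s^2 + 48*s - 64 = (s - 4)^3.
Partial fraction decomposition gives [6/(s - 4)] + [-4/(s - 4)^2] + [4/(s - 4)^3].
Invert each term: 6/(s - 4) ↔ 6e^(4t); -4/(s - 4)^2 ↔ -4t·e^(4t); 4/(s - 4)^3 ↔ (2)t^2·e^(4t).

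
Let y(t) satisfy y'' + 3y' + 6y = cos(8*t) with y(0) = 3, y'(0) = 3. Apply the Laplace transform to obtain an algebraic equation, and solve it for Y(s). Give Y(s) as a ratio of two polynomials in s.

Y(s) = (3*s^3 + 12*s^2 + 193*s + 768)/(s^4 + 3*s^3 + 70*s^2 + 192*s + 384)

Apply the Laplace transform to the equation.
The derivative rules (L{y''} = s^2 Y - s·y(0) - y'(0) and L{y'} = sY - y(0), with y(0) = 3, y'(0) = 3) turn the left side into (s^2 + 3*s + 6)Y - (3*s + 12).
The right side is L{cos(8*t)} = s/(s^2 + 64).
So (s^2 + 3*s + 6)Y = s/(s^2 + 64) + (3*s + 12).
Divide through and combine into a single rational function.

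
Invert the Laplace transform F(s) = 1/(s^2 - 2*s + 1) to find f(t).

f(t) = t*exp(t)

Rewrite the denominator: s^2 - 2*s + 1 = (s - 1)^2.
The form in (s - 1) signals a first-shifting-theorem factor e^(t).
Since L{t} = 1!/s^2 = 1/s^2, the inverse is t*e^(t).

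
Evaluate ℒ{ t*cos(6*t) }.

L{cos(6t)} = s/(s^2 + 36).
Then apply L{t·g(t)} = -d/ds[H(s)] with H(s) = s/(s^2 + 36):
differentiating 1 time and applying the sign gives (s - 6)*(s + 6)/(s^2 + 36)^2.

(s - 6)*(s + 6)/(s^2 + 36)^2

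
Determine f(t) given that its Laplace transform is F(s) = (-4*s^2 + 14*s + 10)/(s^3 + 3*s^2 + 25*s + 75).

Factor the denominator: s^3 + 3*s^2 + 25*s + 75 = (s + 3)*(s^2 + 25).
Partial fraction decomposition gives [-2/(s + 3)] + [-2*s/(s^2 + 25)] + [20/(s^2 + 25)].
Invert each term: -2/(s + 3) ↔ -2e^(-3t); -2·s/(s^2 + 25) ↔ -2cos(5t); 4·5/(s^2 + 25) ↔ 4sin(5t).

f(t) = 4*sin(5*t) - 2*cos(5*t) - 2*exp(-3*t)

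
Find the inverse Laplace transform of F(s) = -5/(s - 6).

-5*exp(6*t)

Since L{e^(6t)} = 1/(s - 6), the inverse is e^(6*t), scaled by -5.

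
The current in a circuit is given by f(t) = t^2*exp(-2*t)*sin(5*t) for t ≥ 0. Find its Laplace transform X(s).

L{sin(5t)} = 5/(s^2 + 25).
Multiplying by e^(-2t) shifts s → s + 2, so L{exp(-2*t)*sin(5*t)} = 5/((s + 2)^2 + 25).
Then apply L{t^2·g(t)} = (-1)^2 d^2/ds^2[G(s)] with G(s) = 5/((s + 2)^2 + 25):
differentiating 2 times and applying the sign gives 10*(3*s^2 + 12*s - 13)/(s^2 + 4*s + 29)^3.

X(s) = 10*(3*s^2 + 12*s - 13)/(s^2 + 4*s + 29)^3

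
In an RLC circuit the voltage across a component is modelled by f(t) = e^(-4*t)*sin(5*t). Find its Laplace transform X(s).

L{sin(5t)} = 5/(s^2 + 25).
By the first shifting theorem, multiplying by e^(-4t) replaces s with s + 4.

X(s) = 5/((s + 4)^2 + 25)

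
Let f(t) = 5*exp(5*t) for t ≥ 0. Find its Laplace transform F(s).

F(s) = 5/(s - 5)

L{5} = 5/s.
By the first shifting theorem, multiplying by e^(5t) replaces s with s - 5.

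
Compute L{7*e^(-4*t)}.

7/(s + 4)

L{7} = 7/s.
By the first shifting theorem, multiplying by e^(-4t) replaces s with s + 4.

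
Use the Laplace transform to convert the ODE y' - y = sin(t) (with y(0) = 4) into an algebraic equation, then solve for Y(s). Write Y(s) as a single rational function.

Y(s) = (4*s^2 + 5)/(s^3 - s^2 + s - 1)

Laplace-transform each side.
With L{y'} = sY - y(0) = sY - 4: the LHS transforms to (s - 1)Y - (4).
The right side is L{sin(t)} = 1/(s^2 + 1).
So (s - 1)Y = 1/(s^2 + 1) + (4).
Divide through and combine into a single rational function.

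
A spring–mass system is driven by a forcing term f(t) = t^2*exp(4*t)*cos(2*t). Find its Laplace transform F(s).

L{cos(2t)} = s/(s^2 + 4).
Multiplying by e^(4t) shifts s → s - 4, so L{exp(4*t)*cos(2*t)} = (s - 4)/((s - 4)^2 + 4).
Then apply L{t^2·g(t)} = (-1)^2 d^2/ds^2[G(s)] with G(s) = (s - 4)/((s - 4)^2 + 4):
differentiating 2 times and applying the sign gives 2*(s - 4)*(s^2 - 8*s + 4)/(s^2 - 8*s + 20)^3.

F(s) = 2*(s - 4)*(s^2 - 8*s + 4)/(s^2 - 8*s + 20)^3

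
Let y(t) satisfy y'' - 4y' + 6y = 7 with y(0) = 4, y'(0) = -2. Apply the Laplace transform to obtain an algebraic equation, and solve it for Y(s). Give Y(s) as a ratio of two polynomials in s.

Y(s) = (4*s^2 - 18*s + 7)/(s^3 - 4*s^2 + 6*s)

Apply the Laplace transform to the equation.
With L{y''} = s^2 Y - s·y(0) - y'(0) and L{y'} = sY - y(0), with y(0) = 4, y'(0) = -2: the LHS transforms to (s^2 - 4*s + 6)Y - (4*s - 18).
The right side is L{7} = 7/s.
So (s^2 - 4*s + 6)Y = 7/s + (4*s - 18).
Divide through and combine into a single rational function.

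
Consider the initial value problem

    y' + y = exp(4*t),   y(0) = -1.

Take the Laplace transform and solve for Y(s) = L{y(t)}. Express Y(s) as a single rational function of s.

Y(s) = (-s + 5)/(s^2 - 3*s - 4)

Apply the Laplace transform to the equation.
With L{y'} = sY - y(0) = sY - (-1): the LHS transforms to (s + 1)Y - (-1).
The right side is L{exp(4*t)} = 1/(s - 4).
So (s + 1)Y = 1/(s - 4) + (-1).
Isolate Y and clear denominators.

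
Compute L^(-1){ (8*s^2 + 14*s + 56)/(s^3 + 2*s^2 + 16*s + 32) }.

sin(4*t) + 5*cos(4*t) + 3*exp(-2*t)

Factor the denominator: s^3 + 2*s^2 + 16*s + 32 = (s + 2)*(s^2 + 16).
Partial fraction decomposition gives [3/(s + 2)] + [5*s/(s^2 + 16)] + [4/(s^2 + 16)].
Invert each term: 3/(s + 2) ↔ 3e^(-2t); 5·s/(s^2 + 16) ↔ 5cos(4t); 1·4/(s^2 + 16) ↔ sin(4t).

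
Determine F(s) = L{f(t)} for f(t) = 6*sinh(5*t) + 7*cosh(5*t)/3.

Apply the Laplace transform termwise.
(6)·[L{sinh(5t)} = 5/(s^2 - 25)]; (7/3)·[L{cosh(5t)} = s/(s^2 - 25)].

F(s) = 7*s/(3*(s^2 - 25)) + 30/(s^2 - 25)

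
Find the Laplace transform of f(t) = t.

L{t} = 1!/s^2 = 1/s^2.

s^(-2)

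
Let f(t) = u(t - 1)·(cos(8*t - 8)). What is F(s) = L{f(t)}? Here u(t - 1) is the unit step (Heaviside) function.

By the second shifting theorem, L{u(t - c)·g(t - c)} = e^(-cs)·G(s) with c = 1 and G(s) = L{g(t)}.
L{cos(8t)} = s/(s^2 + 64).

F(s) = s*exp(-s)/(s^2 + 64)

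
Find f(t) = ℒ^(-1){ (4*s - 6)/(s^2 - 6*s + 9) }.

f(t) = 6*t*exp(3*t) + 4*exp(3*t)

Factor the denominator: s^2 - 6*s + 9 = (s - 3)^2.
Partial fraction decomposition gives [4/(s - 3)] + [6/(s - 3)^2].
Invert each term: 4/(s - 3) ↔ 4e^(3t); 6/(s - 3)^2 ↔ 6t·e^(3t).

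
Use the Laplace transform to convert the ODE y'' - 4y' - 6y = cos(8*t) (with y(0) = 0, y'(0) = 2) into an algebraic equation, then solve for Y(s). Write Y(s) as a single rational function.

Y(s) = (2*s^2 + s + 128)/(s^4 - 4*s^3 + 58*s^2 - 256*s - 384)

Take the Laplace transform of both sides.
With L{y''} = s^2 Y - s·y(0) - y'(0) and L{y'} = sY - y(0), with y(0) = 0, y'(0) = 2: the LHS transforms to (s^2 - 4*s - 6)Y - (2).
The right side is L{cos(8*t)} = s/(s^2 + 64).
So (s^2 - 4*s - 6)Y = s/(s^2 + 64) + (2).
Solve for Y(s) and write it as one ratio of polynomials.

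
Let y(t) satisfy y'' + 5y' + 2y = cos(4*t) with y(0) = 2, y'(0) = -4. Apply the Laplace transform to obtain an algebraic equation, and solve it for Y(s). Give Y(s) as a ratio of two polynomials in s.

Y(s) = (2*s^3 + 6*s^2 + 33*s + 96)/(s^4 + 5*s^3 + 18*s^2 + 80*s + 32)

Transform both sides with L{·}.
With L{y''} = s^2 Y - s·y(0) - y'(0) and L{y'} = sY - y(0), with y(0) = 2, y'(0) = -4: the LHS transforms to (s^2 + 5*s + 2)Y - (2*s + 6).
The right side is L{cos(4*t)} = s/(s^2 + 16).
So (s^2 + 5*s + 2)Y = s/(s^2 + 16) + (2*s + 6).
Isolate Y and clear denominators.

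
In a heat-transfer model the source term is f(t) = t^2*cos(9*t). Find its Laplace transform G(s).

L{cos(9t)} = s/(s^2 + 81).
Then apply L{t^2·g(t)} = (-1)^2 d^2/ds^2[H(s)] with H(s) = s/(s^2 + 81):
differentiating 2 times and applying the sign gives 2*s*(s^2 - 243)/(s^2 + 81)^3.

G(s) = 2*s*(s^2 - 243)/(s^2 + 81)^3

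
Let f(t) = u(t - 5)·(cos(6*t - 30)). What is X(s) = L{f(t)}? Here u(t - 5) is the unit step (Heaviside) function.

X(s) = s*exp(-5*s)/(s^2 + 36)

By the second shifting theorem, L{u(t - c)·g(t - c)} = e^(-cs)·G(s) with c = 5 and G(s) = L{g(t)}.
L{cos(6t)} = s/(s^2 + 36).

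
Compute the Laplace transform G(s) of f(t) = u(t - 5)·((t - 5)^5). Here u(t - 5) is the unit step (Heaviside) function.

By the second shifting theorem, L{u(t - c)·g(t - c)} = e^(-cs)·H(s) with c = 5 and H(s) = L{g(t)}.
L{t^5} = 5!/s^6 = 120/s^6.

G(s) = 120*exp(-5*s)/s^6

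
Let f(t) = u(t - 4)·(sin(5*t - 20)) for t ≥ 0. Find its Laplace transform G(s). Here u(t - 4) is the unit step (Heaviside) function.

By the second shifting theorem, L{u(t - c)·g(t - c)} = e^(-cs)·H(s) with c = 4 and H(s) = L{g(t)}.
L{sin(5t)} = 5/(s^2 + 25).

G(s) = 5*exp(-4*s)/(s^2 + 25)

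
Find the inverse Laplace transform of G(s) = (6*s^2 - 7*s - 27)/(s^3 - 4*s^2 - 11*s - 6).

2*t*exp(-t) + 3*exp(6*t) + 3*exp(-t)

Factor the denominator: s^3 - 4*s^2 - 11*s - 6 = (s - 6)*(s + 1)^2.
Partial fraction decomposition gives [3/(s + 1)] + [2/(s + 1)^2] + [3/(s - 6)].
Invert each term: 3/(s + 1) ↔ 3e^(-t); 2/(s + 1)^2 ↔ 2t·e^(-t); 3/(s - 6) ↔ 3e^(6t).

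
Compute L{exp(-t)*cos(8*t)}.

L{cos(8t)} = s/(s^2 + 64).
By the first shifting theorem, multiplying by e^(-t) replaces s with s + 1.

(s + 1)/((s + 1)^2 + 64)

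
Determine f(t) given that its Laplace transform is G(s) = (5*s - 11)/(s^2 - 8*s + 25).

f(t) = 3*exp(4*t)*sin(3*t) + 5*exp(4*t)*cos(3*t)

Complete the square in the denominator: s^2 - 8*s + 25 = (s - 4)^2 + 3^2.
Split the numerator to match: 5*s - 11 = 5·(s - 4) + 3·3.
Invert each term: 5·(s - 4)/((s - 4)^2 + 9) ↔ 5e^(4t)cos(3t); 3·3/((s - 4)^2 + 9) ↔ 3e^(4t)sin(3t).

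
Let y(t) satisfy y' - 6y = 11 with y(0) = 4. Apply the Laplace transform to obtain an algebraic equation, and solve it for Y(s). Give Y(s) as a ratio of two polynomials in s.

Apply the Laplace transform to the equation.
Using L{y'} = sY - y(0) = sY - 4, the left side becomes (s - 6)Y - (4).
The right side is L{11} = 11/s.
So (s - 6)Y = 11/s + (4).
Solve for Y(s) and write it as one ratio of polynomials.

Y(s) = (4*s + 11)/(s^2 - 6*s)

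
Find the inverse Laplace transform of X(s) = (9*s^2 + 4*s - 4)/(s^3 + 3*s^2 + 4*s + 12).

Factor the denominator: s^3 + 3*s^2 + 4*s + 12 = (s + 3)*(s^2 + 4).
Partial fraction decomposition gives [5/(s + 3)] + [4*s/(s^2 + 4)] + [-8/(s^2 + 4)].
Invert each term: 5/(s + 3) ↔ 5e^(-3t); 4·s/(s^2 + 4) ↔ 4cos(2t); -4·2/(s^2 + 4) ↔ -4sin(2t).

-4*sin(2*t) + 4*cos(2*t) + 5*exp(-3*t)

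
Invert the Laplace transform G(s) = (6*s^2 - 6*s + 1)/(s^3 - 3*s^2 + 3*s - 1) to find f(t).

f(t) = t^2*exp(t)/2 + 6*t*exp(t) + 6*exp(t)

Factor the denominator: s^3 - 3*s^2 + 3*s - 1 = (s - 1)^3.
Partial fraction decomposition gives [6/(s - 1)] + [6/(s - 1)^2] + [(s - 1)^(-3)].
Invert each term: 6/(s - 1) ↔ 6e^(t); 6/(s - 1)^2 ↔ 6t·e^(t); 1/(s - 1)^3 ↔ (1/2)t^2·e^(t).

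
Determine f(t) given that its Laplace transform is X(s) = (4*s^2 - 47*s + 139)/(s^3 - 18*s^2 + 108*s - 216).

f(t) = t^2*exp(6*t)/2 + t*exp(6*t) + 4*exp(6*t)

Factor the denominator: s^3 - 18*s^2 + 108*s - 216 = (s - 6)^3.
Partial fraction decomposition gives [4/(s - 6)] + [(s - 6)^(-2)] + [(s - 6)^(-3)].
Invert each term: 4/(s - 6) ↔ 4e^(6t); 1/(s - 6)^2 ↔ t·e^(6t); 1/(s - 6)^3 ↔ (1/2)t^2·e^(6t).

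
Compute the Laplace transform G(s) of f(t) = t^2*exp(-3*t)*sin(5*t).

L{sin(5t)} = 5/(s^2 + 25).
Multiplying by e^(-3t) shifts s → s + 3, so L{exp(-3*t)*sin(5*t)} = 5/((s + 3)^2 + 25).
Then apply L{t^2·g(t)} = (-1)^2 d^2/ds^2[H(s)] with H(s) = 5/((s + 3)^2 + 25):
differentiating 2 times and applying the sign gives 10*(3*s^2 + 18*s + 2)/(s^2 + 6*s + 34)^3.

G(s) = 10*(3*s^2 + 18*s + 2)/(s^2 + 6*s + 34)^3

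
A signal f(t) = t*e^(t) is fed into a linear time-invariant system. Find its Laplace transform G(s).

L{e^(t)} = 1/(s - 1).
Then apply L{t·g(t)} = -d/ds[H(s)] with H(s) = 1/(s - 1):
differentiating 1 time and applying the sign gives (s - 1)^(-2).

G(s) = (s - 1)^(-2)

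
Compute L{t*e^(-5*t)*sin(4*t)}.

8*(s + 5)/(s^2 + 10*s + 41)^2

L{sin(4t)} = 4/(s^2 + 16).
Multiplying by e^(-5t) shifts s → s + 5, so L{e^(-5*t)*sin(4*t)} = 4/((s + 5)^2 + 16).
Then apply L{t·g(t)} = -d/ds[H(s)] with H(s) = 4/((s + 5)^2 + 16):
differentiating 1 time and applying the sign gives 8*(s + 5)/(s^2 + 10*s + 41)^2.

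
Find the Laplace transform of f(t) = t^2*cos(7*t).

2*s*(s^2 - 147)/(s^2 + 49)^3

L{cos(7t)} = s/(s^2 + 49).
Then apply L{t^2·g(t)} = (-1)^2 d^2/ds^2[G(s)] with G(s) = s/(s^2 + 49):
differentiating 2 times and applying the sign gives 2*s*(s^2 - 147)/(s^2 + 49)^3.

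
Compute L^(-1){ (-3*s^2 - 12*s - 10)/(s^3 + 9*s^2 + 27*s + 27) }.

-t^2*exp(-3*t)/2 + 6*t*exp(-3*t) - 3*exp(-3*t)

Factor the denominator: s^3 + 9*s^2 + 27*s + 27 = (s + 3)^3.
Partial fraction decomposition gives [-3/(s + 3)] + [6/(s + 3)^2] + [-1/(s + 3)^3].
Invert each term: -3/(s + 3) ↔ -3e^(-3t); 6/(s + 3)^2 ↔ 6t·e^(-3t); -1/(s + 3)^3 ↔ (-1/2)t^2·e^(-3t).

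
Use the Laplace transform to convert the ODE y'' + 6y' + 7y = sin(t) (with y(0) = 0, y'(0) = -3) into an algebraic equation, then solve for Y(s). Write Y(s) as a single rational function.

Apply the Laplace transform to the equation.
The derivative rules (L{y''} = s^2 Y - s·y(0) - y'(0) and L{y'} = sY - y(0), with y(0) = 0, y'(0) = -3) turn the left side into (s^2 + 6*s + 7)Y - (-3).
The right side is L{sin(t)} = 1/(s^2 + 1).
So (s^2 + 6*s + 7)Y = 1/(s^2 + 1) + (-3).
Divide through and combine into a single rational function.

Y(s) = (-3*s^2 - 2)/(s^4 + 6*s^3 + 8*s^2 + 6*s + 7)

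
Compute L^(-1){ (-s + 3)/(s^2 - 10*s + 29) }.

-exp(5*t)*sin(2*t) - exp(5*t)*cos(2*t)

Complete the square in the denominator: s^2 - 10*s + 29 = (s - 5)^2 + 2^2.
Split the numerator to match: -s + 3 = -1·(s - 5) - 1·2.
Invert each term: -1·(s - 5)/((s - 5)^2 + 4) ↔ -e^(5t)cos(2t); -1·2/((s - 5)^2 + 4) ↔ -e^(5t)sin(2t).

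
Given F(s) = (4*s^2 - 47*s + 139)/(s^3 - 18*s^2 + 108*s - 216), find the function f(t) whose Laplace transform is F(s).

Factor the denominator: s^3 - 18*s^2 + 108*s - 216 = (s - 6)^3.
Partial fraction decomposition gives [4/(s - 6)] + [(s - 6)^(-2)] + [(s - 6)^(-3)].
Invert each term: 4/(s - 6) ↔ 4e^(6t); 1/(s - 6)^2 ↔ t·e^(6t); 1/(s - 6)^3 ↔ (1/2)t^2·e^(6t).

f(t) = t^2*exp(6*t)/2 + t*exp(6*t) + 4*exp(6*t)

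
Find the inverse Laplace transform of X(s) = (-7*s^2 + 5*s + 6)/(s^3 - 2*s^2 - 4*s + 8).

Factor the denominator: s^3 - 2*s^2 - 4*s + 8 = (s - 2)^2*(s + 2).
Partial fraction decomposition gives [-5/(s - 2)] + [-3/(s - 2)^2] + [-2/(s + 2)].
Invert each term: -5/(s - 2) ↔ -5e^(2t); -3/(s - 2)^2 ↔ -3t·e^(2t); -2/(s + 2) ↔ -2e^(-2t).

-3*t*exp(2*t) - 5*exp(2*t) - 2*exp(-2*t)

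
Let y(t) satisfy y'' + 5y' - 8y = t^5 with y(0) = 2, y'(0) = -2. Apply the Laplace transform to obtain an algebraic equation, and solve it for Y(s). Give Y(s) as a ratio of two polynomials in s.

Y(s) = (2*s^7 + 8*s^6 + 120)/(s^8 + 5*s^7 - 8*s^6)

Apply the Laplace transform to the equation.
Using L{y''} = s^2 Y - s·y(0) - y'(0) and L{y'} = sY - y(0), with y(0) = 2, y'(0) = -2, the left side becomes (s^2 + 5*s - 8)Y - (2*s + 8).
The right side is L{t^5} = 120/s^6.
So (s^2 + 5*s - 8)Y = 120/s^6 + (2*s + 8).
Isolate Y and clear denominators.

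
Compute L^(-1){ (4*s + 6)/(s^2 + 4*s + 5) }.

Complete the square in the denominator: s^2 + 4*s + 5 = (s + 2)^2 + 1^2.
Split the numerator to match: 4*s + 6 = 4·(s + 2) - 2·1.
Invert each term: 4·(s + 2)/((s + 2)^2 + 1) ↔ 4e^(-2t)cos(t); -2·1/((s + 2)^2 + 1) ↔ -2e^(-2t)sin(t).

-2*exp(-2*t)*sin(t) + 4*exp(-2*t)*cos(t)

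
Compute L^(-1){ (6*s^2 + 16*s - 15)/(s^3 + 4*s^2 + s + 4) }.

-4*sin(t) + 5*cos(t) + exp(-4*t)

Factor the denominator: s^3 + 4*s^2 + s + 4 = (s + 4)*(s^2 + 1).
Partial fraction decomposition gives [1/(s + 4)] + [5*s/(s^2 + 1)] + [-4/(s^2 + 1)].
Invert each term: 1/(s + 4) ↔ e^(-4t); 5·s/(s^2 + 1) ↔ 5cos(t); -4·1/(s^2 + 1) ↔ -4sin(t).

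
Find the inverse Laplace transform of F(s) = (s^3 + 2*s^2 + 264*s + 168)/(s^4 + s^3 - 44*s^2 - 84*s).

Factor the denominator: s^4 + s^3 - 44*s^2 - 84*s = s*(s - 7)*(s + 2)*(s + 6).
Partial fraction decomposition gives [5/(s + 6)] + [-5/(s + 2)] + [-2/s] + [3/(s - 7)].
Invert each term: 5/(s + 6) ↔ 5e^(-6t); -5/(s + 2) ↔ -5e^(-2t); -2/(s - 0) ↔ -2e^(0t); 3/(s - 7) ↔ 3e^(7t).

3*exp(7*t) - 2 - 5*exp(-2*t) + 5*exp(-6*t)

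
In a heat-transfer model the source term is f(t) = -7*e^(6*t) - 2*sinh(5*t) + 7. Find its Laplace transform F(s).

F(s) = -10/(s^2 - 25) - 7/(s - 6) + 7/s

Apply the Laplace transform termwise.
(-2)·[L{sinh(5t)} = 5/(s^2 - 25)]; L{7} = 7/s; (-7)·[L{e^(6t)} = 1/(s - 6)].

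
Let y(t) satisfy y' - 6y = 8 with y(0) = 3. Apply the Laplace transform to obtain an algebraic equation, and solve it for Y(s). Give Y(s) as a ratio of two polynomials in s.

Laplace-transform each side.
With L{y'} = sY - y(0) = sY - 3: the LHS transforms to (s - 6)Y - (3).
The right side is L{8} = 8/s.
So (s - 6)Y = 8/s + (3).
Isolate Y and clear denominators.

Y(s) = (3*s + 8)/(s^2 - 6*s)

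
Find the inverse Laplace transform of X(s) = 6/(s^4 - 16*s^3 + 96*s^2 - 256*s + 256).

Rewrite the denominator: s^4 - 16*s^3 + 96*s^2 - 256*s + 256 = (s - 4)^4.
The form in (s - 4) signals a first-shifting-theorem factor e^(4t).
Since L{t^3} = 3!/s^4 = 6/s^4, the inverse is t^3*exp(4*t).

t^3*exp(4*t)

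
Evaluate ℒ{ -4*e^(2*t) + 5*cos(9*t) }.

5*s/(s^2 + 81) - 4/(s - 2)

The transform is linear, so treat each term independently.
(5)·[L{cos(9t)} = s/(s^2 + 81)]; (-4)·[L{e^(2t)} = 1/(s - 2)].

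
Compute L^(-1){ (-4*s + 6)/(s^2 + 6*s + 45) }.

Complete the square in the denominator: s^2 + 6*s + 45 = (s + 3)^2 + 6^2.
Split the numerator to match: -4*s + 6 = -4·(s + 3) + 3·6.
Invert each term: -4·(s + 3)/((s + 3)^2 + 36) ↔ -4e^(-3t)cos(6t); 3·6/((s + 3)^2 + 36) ↔ 3e^(-3t)sin(6t).

3*exp(-3*t)*sin(6*t) - 4*exp(-3*t)*cos(6*t)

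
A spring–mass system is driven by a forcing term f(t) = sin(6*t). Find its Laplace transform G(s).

L{sin(6t)} = 6/(s^2 + 36).

G(s) = 6/(s^2 + 36)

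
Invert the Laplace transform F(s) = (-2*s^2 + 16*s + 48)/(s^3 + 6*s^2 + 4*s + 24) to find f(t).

f(t) = 5*sin(2*t) + cos(2*t) - 3*exp(-6*t)

Factor the denominator: s^3 + 6*s^2 + 4*s + 24 = (s + 6)*(s^2 + 4).
Partial fraction decomposition gives [-3/(s + 6)] + [s/(s^2 + 4)] + [10/(s^2 + 4)].
Invert each term: -3/(s + 6) ↔ -3e^(-6t); 1·s/(s^2 + 4) ↔ cos(2t); 5·2/(s^2 + 4) ↔ 5sin(2t).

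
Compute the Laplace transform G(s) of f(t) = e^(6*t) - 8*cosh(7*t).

Apply the Laplace transform termwise.
(-8)·[L{cosh(7t)} = s/(s^2 - 49)]; L{e^(6t)} = 1/(s - 6).

G(s) = -8*s/(s^2 - 49) + 1/(s - 6)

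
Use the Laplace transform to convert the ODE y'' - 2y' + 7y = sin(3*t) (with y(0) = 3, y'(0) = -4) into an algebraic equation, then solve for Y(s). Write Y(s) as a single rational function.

Laplace-transform each side.
The derivative rules (L{y''} = s^2 Y - s·y(0) - y'(0) and L{y'} = sY - y(0), with y(0) = 3, y'(0) = -4) turn the left side into (s^2 - 2*s + 7)Y - (3*s - 10).
The right side is L{sin(3*t)} = 3/(s^2 + 9).
So (s^2 - 2*s + 7)Y = 3/(s^2 + 9) + (3*s - 10).
Divide through and combine into a single rational function.

Y(s) = (3*s^3 - 10*s^2 + 27*s - 87)/(s^4 - 2*s^3 + 16*s^2 - 18*s + 63)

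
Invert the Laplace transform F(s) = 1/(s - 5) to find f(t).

f(t) = exp(5*t)

Since L{e^(5t)} = 1/(s - 5), the inverse is e^(5*t).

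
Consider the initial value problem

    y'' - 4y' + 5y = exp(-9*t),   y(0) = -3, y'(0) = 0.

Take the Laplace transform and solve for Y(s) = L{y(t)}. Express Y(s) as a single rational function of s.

Y(s) = (-3*s^2 - 15*s + 109)/(s^3 + 5*s^2 - 31*s + 45)

Transform both sides with L{·}.
With L{y''} = s^2 Y - s·y(0) - y'(0) and L{y'} = sY - y(0), with y(0) = -3, y'(0) = 0: the LHS transforms to (s^2 - 4*s + 5)Y - (-3*s + 12).
The right side is L{exp(-9*t)} = 1/(s + 9).
So (s^2 - 4*s + 5)Y = 1/(s + 9) + (-3*s + 12).
Isolate Y and clear denominators.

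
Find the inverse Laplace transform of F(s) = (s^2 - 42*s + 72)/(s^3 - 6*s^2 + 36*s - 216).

-2*exp(6*t) - 4*sin(6*t) + 3*cos(6*t)

Factor the denominator: s^3 - 6*s^2 + 36*s - 216 = (s - 6)*(s^2 + 36).
Partial fraction decomposition gives [-2/(s - 6)] + [3*s/(s^2 + 36)] + [-24/(s^2 + 36)].
Invert each term: -2/(s - 6) ↔ -2e^(6t); 3·s/(s^2 + 36) ↔ 3cos(6t); -4·6/(s^2 + 36) ↔ -4sin(6t).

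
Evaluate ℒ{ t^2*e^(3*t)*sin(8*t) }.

L{sin(8t)} = 8/(s^2 + 64).
Multiplying by e^(3t) shifts s → s - 3, so L{e^(3*t)*sin(8*t)} = 8/((s - 3)^2 + 64).
Then apply L{t^2·g(t)} = (-1)^2 d^2/ds^2[H(s)] with H(s) = 8/((s - 3)^2 + 64):
differentiating 2 times and applying the sign gives 16*(3*s^2 - 18*s - 37)/(s^2 - 6*s + 73)^3.

16*(3*s^2 - 18*s - 37)/(s^2 - 6*s + 73)^3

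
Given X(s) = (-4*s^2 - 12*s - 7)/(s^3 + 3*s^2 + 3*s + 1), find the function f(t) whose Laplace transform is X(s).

f(t) = t^2*exp(-t)/2 - 4*t*exp(-t) - 4*exp(-t)

Factor the denominator: s^3 + 3*s^2 + 3*s + 1 = (s + 1)^3.
Partial fraction decomposition gives [-4/(s + 1)] + [-4/(s + 1)^2] + [(s + 1)^(-3)].
Invert each term: -4/(s + 1) ↔ -4e^(-t); -4/(s + 1)^2 ↔ -4t·e^(-t); 1/(s + 1)^3 ↔ (1/2)t^2·e^(-t).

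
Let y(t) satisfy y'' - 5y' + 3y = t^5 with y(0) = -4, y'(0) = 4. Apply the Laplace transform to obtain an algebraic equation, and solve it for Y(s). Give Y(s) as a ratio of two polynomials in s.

Transform both sides with L{·}.
With L{y''} = s^2 Y - s·y(0) - y'(0) and L{y'} = sY - y(0), with y(0) = -4, y'(0) = 4: the LHS transforms to (s^2 - 5*s + 3)Y - (-4*s + 24).
The right side is L{t^5} = 120/s^6.
So (s^2 - 5*s + 3)Y = 120/s^6 + (-4*s + 24).
Solve for Y(s) and write it as one ratio of polynomials.

Y(s) = (-4*s^7 + 24*s^6 + 120)/(s^8 - 5*s^7 + 3*s^6)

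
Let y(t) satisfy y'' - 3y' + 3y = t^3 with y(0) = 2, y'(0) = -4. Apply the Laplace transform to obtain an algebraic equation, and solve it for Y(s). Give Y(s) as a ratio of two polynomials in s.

Apply the Laplace transform to the equation.
With L{y''} = s^2 Y - s·y(0) - y'(0) and L{y'} = sY - y(0), with y(0) = 2, y'(0) = -4: the LHS transforms to (s^2 - 3*s + 3)Y - (2*s - 10).
The right side is L{t^3} = 6/s^4.
So (s^2 - 3*s + 3)Y = 6/s^4 + (2*s - 10).
Isolate Y and clear denominators.

Y(s) = (2*s^5 - 10*s^4 + 6)/(s^6 - 3*s^5 + 3*s^4)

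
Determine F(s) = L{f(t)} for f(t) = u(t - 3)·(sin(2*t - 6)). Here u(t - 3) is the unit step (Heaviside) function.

F(s) = 2*exp(-3*s)/(s^2 + 4)

By the second shifting theorem, L{u(t - c)·g(t - c)} = e^(-cs)·G(s) with c = 3 and G(s) = L{g(t)}.
L{sin(2t)} = 2/(s^2 + 4).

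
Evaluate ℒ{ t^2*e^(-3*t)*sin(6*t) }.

L{sin(6t)} = 6/(s^2 + 36).
Multiplying by e^(-3t) shifts s → s + 3, so L{e^(-3*t)*sin(6*t)} = 6/((s + 3)^2 + 36).
Then apply L{t^2·g(t)} = (-1)^2 d^2/ds^2[H(s)] with H(s) = 6/((s + 3)^2 + 36):
differentiating 2 times and applying the sign gives 36*(s^2 + 6*s - 3)/(s^2 + 6*s + 45)^3.

36*(s^2 + 6*s - 3)/(s^2 + 6*s + 45)^3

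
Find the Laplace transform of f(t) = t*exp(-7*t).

(s + 7)^(-2)

L{e^(-7t)} = 1/(s + 7).
Then apply L{t·g(t)} = -d/ds[G(s)] with G(s) = 1/(s + 7):
differentiating 1 time and applying the sign gives (s + 7)^(-2).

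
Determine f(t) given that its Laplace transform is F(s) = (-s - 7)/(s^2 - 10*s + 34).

Complete the square in the denominator: s^2 - 10*s + 34 = (s - 5)^2 + 3^2.
Split the numerator to match: -s - 7 = -1·(s - 5) - 4·3.
Invert each term: -1·(s - 5)/((s - 5)^2 + 9) ↔ -e^(5t)cos(3t); -4·3/((s - 5)^2 + 9) ↔ -4e^(5t)sin(3t).

f(t) = -4*exp(5*t)*sin(3*t) - exp(5*t)*cos(3*t)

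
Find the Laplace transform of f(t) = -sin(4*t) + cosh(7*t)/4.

Apply the Laplace transform termwise.
(-1)·[L{sin(4t)} = 4/(s^2 + 16)]; (1/4)·[L{cosh(7t)} = s/(s^2 - 49)].

s/(4*(s^2 - 49)) - 4/(s^2 + 16)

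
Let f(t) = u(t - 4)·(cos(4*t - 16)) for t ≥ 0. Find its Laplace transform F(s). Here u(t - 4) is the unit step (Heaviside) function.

By the second shifting theorem, L{u(t - c)·g(t - c)} = e^(-cs)·G(s) with c = 4 and G(s) = L{g(t)}.
L{cos(4t)} = s/(s^2 + 16).

F(s) = s*exp(-4*s)/(s^2 + 16)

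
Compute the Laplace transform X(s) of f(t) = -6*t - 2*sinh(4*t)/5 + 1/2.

X(s) = -8/(5*(s^2 - 16)) + 1/(2*s) - 6/s^2

The transform is linear, so treat each term independently.
(-2/5)·[L{sinh(4t)} = 4/(s^2 - 16)]; L{1/2} = (1/2)/s; (-6)·[L{t} = 1!/s^2 = 1/s^2].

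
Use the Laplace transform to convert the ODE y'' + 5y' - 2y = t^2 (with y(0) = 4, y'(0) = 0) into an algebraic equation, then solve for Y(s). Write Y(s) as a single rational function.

Transform both sides with L{·}.
With L{y''} = s^2 Y - s·y(0) - y'(0) and L{y'} = sY - y(0), with y(0) = 4, y'(0) = 0: the LHS transforms to (s^2 + 5*s - 2)Y - (4*s + 20).
The right side is L{t^2} = 2/s^3.
So (s^2 + 5*s - 2)Y = 2/s^3 + (4*s + 20).
Solve for Y(s) and write it as one ratio of polynomials.

Y(s) = (4*s^4 + 20*s^3 + 2)/(s^5 + 5*s^4 - 2*s^3)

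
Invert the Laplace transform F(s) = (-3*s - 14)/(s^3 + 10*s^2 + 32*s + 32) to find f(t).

Factor the denominator: s^3 + 10*s^2 + 32*s + 32 = (s + 2)*(s + 4)^2.
Partial fraction decomposition gives [2/(s + 4)] + [(s + 4)^(-2)] + [-2/(s + 2)].
Invert each term: 2/(s + 4) ↔ 2e^(-4t); 1/(s + 4)^2 ↔ t·e^(-4t); -2/(s + 2) ↔ -2e^(-2t).

f(t) = t*exp(-4*t) - 2*exp(-2*t) + 2*exp(-4*t)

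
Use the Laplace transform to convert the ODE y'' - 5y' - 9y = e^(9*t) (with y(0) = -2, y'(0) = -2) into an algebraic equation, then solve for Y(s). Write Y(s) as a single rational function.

Y(s) = (-2*s^2 + 26*s - 71)/(s^3 - 14*s^2 + 36*s + 81)

Laplace-transform each side.
Using L{y''} = s^2 Y - s·y(0) - y'(0) and L{y'} = sY - y(0), with y(0) = -2, y'(0) = -2, the left side becomes (s^2 - 5*s - 9)Y - (-2*s + 8).
The right side is L{e^(9*t)} = 1/(s - 9).
So (s^2 - 5*s - 9)Y = 1/(s - 9) + (-2*s + 8).
Solve for Y(s) and write it as one ratio of polynomials.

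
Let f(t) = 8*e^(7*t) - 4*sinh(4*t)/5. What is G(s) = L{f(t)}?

The transform is linear, so treat each term independently.
(-4/5)·[L{sinh(4t)} = 4/(s^2 - 16)]; (8)·[L{e^(7t)} = 1/(s - 7)].

G(s) = -16/(5*(s^2 - 16)) + 8/(s - 7)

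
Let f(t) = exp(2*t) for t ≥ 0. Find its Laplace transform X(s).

X(s) = 1/(s - 2)

L{1} = 1/s.
By the first shifting theorem, multiplying by e^(2t) replaces s with s - 2.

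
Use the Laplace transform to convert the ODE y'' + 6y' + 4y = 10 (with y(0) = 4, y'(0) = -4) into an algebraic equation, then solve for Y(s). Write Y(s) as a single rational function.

Y(s) = (4*s^2 + 20*s + 10)/(s^3 + 6*s^2 + 4*s)

Laplace-transform each side.
Using L{y''} = s^2 Y - s·y(0) - y'(0) and L{y'} = sY - y(0), with y(0) = 4, y'(0) = -4, the left side becomes (s^2 + 6*s + 4)Y - (4*s + 20).
The right side is L{10} = 10/s.
So (s^2 + 6*s + 4)Y = 10/s + (4*s + 20).
Divide through and combine into a single rational function.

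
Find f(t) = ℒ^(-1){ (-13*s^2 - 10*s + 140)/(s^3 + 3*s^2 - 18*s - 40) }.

Factor the denominator: s^3 + 3*s^2 - 18*s - 40 = (s - 4)*(s + 2)*(s + 5).
Partial fraction decomposition gives [-5/(s + 5)] + [-2/(s - 4)] + [-6/(s + 2)].
Invert each term: -5/(s + 5) ↔ -5e^(-5t); -2/(s - 4) ↔ -2e^(4t); -6/(s + 2) ↔ -6e^(-2t).

f(t) = -2*exp(4*t) - 6*exp(-2*t) - 5*exp(-5*t)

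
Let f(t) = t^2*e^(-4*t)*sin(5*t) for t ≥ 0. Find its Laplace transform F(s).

F(s) = 10*(3*s^2 + 24*s + 23)/(s^2 + 8*s + 41)^3

L{sin(5t)} = 5/(s^2 + 25).
Multiplying by e^(-4t) shifts s → s + 4, so L{e^(-4*t)*sin(5*t)} = 5/((s + 4)^2 + 25).
Then apply L{t^2·g(t)} = (-1)^2 d^2/ds^2[G(s)] with G(s) = 5/((s + 4)^2 + 25):
differentiating 2 times and applying the sign gives 10*(3*s^2 + 24*s + 23)/(s^2 + 8*s + 41)^3.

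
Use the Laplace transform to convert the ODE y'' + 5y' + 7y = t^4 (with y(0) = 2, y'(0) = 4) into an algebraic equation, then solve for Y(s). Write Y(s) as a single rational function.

Apply the Laplace transform to the equation.
Using L{y''} = s^2 Y - s·y(0) - y'(0) and L{y'} = sY - y(0), with y(0) = 2, y'(0) = 4, the left side becomes (s^2 + 5*s + 7)Y - (2*s + 14).
The right side is L{t^4} = 24/s^5.
So (s^2 + 5*s + 7)Y = 24/s^5 + (2*s + 14).
Isolate Y and clear denominators.

Y(s) = (2*s^6 + 14*s^5 + 24)/(s^7 + 5*s^6 + 7*s^5)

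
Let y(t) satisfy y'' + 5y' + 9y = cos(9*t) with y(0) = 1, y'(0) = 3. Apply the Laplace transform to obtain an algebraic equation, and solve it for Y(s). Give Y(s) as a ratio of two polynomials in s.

Transform both sides with L{·}.
The derivative rules (L{y''} = s^2 Y - s·y(0) - y'(0) and L{y'} = sY - y(0), with y(0) = 1, y'(0) = 3) turn the left side into (s^2 + 5*s + 9)Y - (s + 8).
The right side is L{cos(9*t)} = s/(s^2 + 81).
So (s^2 + 5*s + 9)Y = s/(s^2 + 81) + (s + 8).
Divide through and combine into a single rational function.

Y(s) = (s^3 + 8*s^2 + 82*s + 648)/(s^4 + 5*s^3 + 90*s^2 + 405*s + 729)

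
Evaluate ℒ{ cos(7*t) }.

L{cos(7t)} = s/(s^2 + 49).

s/(s^2 + 49)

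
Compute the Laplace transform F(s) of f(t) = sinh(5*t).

L{sinh(5t)} = 5/(s^2 - 25).

F(s) = 5/(s^2 - 25)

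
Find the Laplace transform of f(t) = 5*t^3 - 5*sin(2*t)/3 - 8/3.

-10/(3*(s^2 + 4)) - 8/(3*s) + 30/s^4

The transform is linear, so treat each term independently.
L{-8/3} = (-8/3)/s; (-5/3)·[L{sin(2t)} = 2/(s^2 + 4)]; (5)·[L{t^3} = 3!/s^4 = 6/s^4].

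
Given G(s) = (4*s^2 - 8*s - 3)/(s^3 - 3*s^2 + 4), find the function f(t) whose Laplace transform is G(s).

Factor the denominator: s^3 - 3*s^2 + 4 = (s - 2)^2*(s + 1).
Partial fraction decomposition gives [3/(s - 2)] + [-1/(s - 2)^2] + [1/(s + 1)].
Invert each term: 3/(s - 2) ↔ 3e^(2t); -1/(s - 2)^2 ↔ -t·e^(2t); 1/(s + 1) ↔ e^(-t).

f(t) = -t*exp(2*t) + 3*exp(2*t) + exp(-t)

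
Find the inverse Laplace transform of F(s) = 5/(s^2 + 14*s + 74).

exp(-7*t)*sin(5*t)

Rewrite the denominator: s^2 + 14*s + 74 = (s + 7)^2 + 25.
The form in (s + 7) signals a first-shifting-theorem factor e^(-7t).
Since L{sin(5t)} = 5/(s^2 + 25), the inverse is e^(-7*t)*sin(5*t).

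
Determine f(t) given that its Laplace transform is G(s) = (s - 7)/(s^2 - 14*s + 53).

f(t) = exp(7*t)*cos(2*t)

Rewrite the denominator: s^2 - 14*s + 53 = (s - 7)^2 + 4.
The form in (s - 7) signals a first-shifting-theorem factor e^(7t).
Since L{cos(2t)} = s/(s^2 + 4), the inverse is e^(7*t)*cos(2*t).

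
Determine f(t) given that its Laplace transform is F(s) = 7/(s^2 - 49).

f(t) = sinh(7*t)

Since L{sinh(7t)} = 7/(s^2 - 49), the inverse is sinh(7*t).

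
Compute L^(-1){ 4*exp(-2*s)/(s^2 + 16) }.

The factor e^(-2s) signals a time shift by c = 2 (second shifting theorem).
L{sin(4t)} = 4/(s^2 + 16), so L^-1{4/(s^2 + 16)} = sin(4*t).
Hence the inverse is u(t - 2) times that function evaluated at t - 2.

Heaviside(t - 2)*(sin(4*t - 8))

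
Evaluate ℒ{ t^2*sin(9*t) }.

L{sin(9t)} = 9/(s^2 + 81).
Then apply L{t^2·g(t)} = (-1)^2 d^2/ds^2[G(s)] with G(s) = 9/(s^2 + 81):
differentiating 2 times and applying the sign gives 54*(s^2 - 27)/(s^2 + 81)^3.

54*(s^2 - 27)/(s^2 + 81)^3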